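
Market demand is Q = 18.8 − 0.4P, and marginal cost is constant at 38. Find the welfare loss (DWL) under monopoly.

Inverting demand: P = 47 − 2.5Q.
Perfect competition: P = MC = 38, so 47 − 2.5Q = 38 and Q = 3.6.
The monopolist equates marginal revenue to marginal cost: 47 − 5Q = 38, so Q = 1.8. From demand, P = 42.5.
DWL is the triangle between Q = 1.8 and Q = 3.6: ½·(3.6 − 1.8)·(42.5 − 38) = 4.05.

DWL = 4.05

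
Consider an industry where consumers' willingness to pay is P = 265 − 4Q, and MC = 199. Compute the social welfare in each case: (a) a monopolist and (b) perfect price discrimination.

Monopoly sets MR = MC: 265 − 8Q = 199 ⇒ Q = 8.25, P = 265 − 4·8.25 = 232.
CS = ½·(265 − 232)·8.25 = 136.125; PS = (232 − 199)·8.25 = 272.25; TS = 408.375.
A perfectly discriminating monopolist sells every unit with P(Q) ≥ MC(Q), so output equals the competitive quantity Q = 16.5. Each buyer pays their reservation price, so CS = 0 and the firm captures all surplus.
TS = 544.5 (equal to competitive TS).

Monopoly: TS = 408.375; Perfect PD: TS = 544.5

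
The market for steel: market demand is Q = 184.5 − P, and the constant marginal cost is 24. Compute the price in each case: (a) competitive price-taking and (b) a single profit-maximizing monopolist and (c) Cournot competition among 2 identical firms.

Inverting demand: P = 184.5 − Q.
Competitive firms price at marginal cost: P = 24, giving Q = 160.5.
A monopolist chooses Q where MR = MC. MR = 184.5 − 2Q; setting this equal to 24 gives Q = 80.25 and P = 104.25.
In a 2-firm Cournot equilibrium, symmetry and the first-order condition give q = (184.5 − 24)/(3) = 53.5. So Q = 107 and P = 77.5.

Competition: P = 24; Monopoly: P = 104.25; Cournot: P = 77.5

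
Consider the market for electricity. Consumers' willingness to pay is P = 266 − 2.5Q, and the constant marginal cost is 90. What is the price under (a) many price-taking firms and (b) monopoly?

Under competition P = MC = 90, so Q = (266 − 90)/2.5 = 70.4.
A monopolist chooses Q where MR = MC. MR = 266 − 5Q; setting this equal to 90 gives Q = 35.2 and P = 178.

Competition: P = 90; Monopoly: P = 178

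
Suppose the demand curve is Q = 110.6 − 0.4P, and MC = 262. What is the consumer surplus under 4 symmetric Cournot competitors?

Inverting demand: P = 276.5 − 2.5Q.
With 4 symmetric Cournot firms, each firm's FOC gives 276.5 − 12.5q = 262, so q = 1.16, Q = 4·1.16 = 4.64, and P = 264.9.
CS = ½·(276.5 − 264.9)·4.64 = 26.912.

CS = 26.912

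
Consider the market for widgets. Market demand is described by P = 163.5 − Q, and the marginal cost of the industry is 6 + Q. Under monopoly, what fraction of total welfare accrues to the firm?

PS/TS = 0.75

A monopolist chooses Q where MR = MC. MR = 163.5 − 2Q; setting this equal to 6 + Q gives Q = 52.5 and P = 111.
CS = ½·(163.5 − 111)·52.5 = 1378.125.
PS = P·Q − VC(Q) = 111·52.5 − (6·52.5 + ½·1·52.5²) = 4134.375.
Share captured = PS/TS = 4134.375/5512.5 = 0.75.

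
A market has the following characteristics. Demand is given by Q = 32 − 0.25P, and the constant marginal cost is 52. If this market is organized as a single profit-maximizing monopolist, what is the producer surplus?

Inverting demand: P = 128 − 4Q.
Monopoly sets MR = MC: 128 − 8Q = 52 ⇒ Q = 9.5, P = 128 − 4·9.5 = 90.
PS = (90 − 52)·9.5 = 361.

PS = 361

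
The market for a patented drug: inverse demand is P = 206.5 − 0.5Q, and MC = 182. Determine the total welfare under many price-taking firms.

Perfect competition: P = MC = 182, so 206.5 − 0.5Q = 182 and Q = 49.
CS = ½·(206.5 − 182)·49 = 600.25; PS = (182 − 182)·49 = 0; TS = 600.25.

TS = 600.25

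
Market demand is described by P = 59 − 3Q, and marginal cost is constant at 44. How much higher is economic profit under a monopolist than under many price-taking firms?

Economic profit rises by 18.75

Under competition P = MC = 44, so Q = (59 − 44)/3 = 5.
Profit = (44 − 44)·5 = 0.
Monopoly sets MR = MC: 59 − 6Q = 44 ⇒ Q = 2.5, P = 59 − 3·2.5 = 51.5.
Profit = (51.5 − 44)·2.5 = 18.75.
Change in economic profit: 18.75 − 0 = 18.75.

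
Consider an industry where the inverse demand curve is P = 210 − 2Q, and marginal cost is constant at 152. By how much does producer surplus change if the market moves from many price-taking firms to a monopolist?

Under competition P = MC = 152, so Q = (210 − 152)/2 = 29.
PS = (152 − 152)·29 = 0.
Monopoly sets MR = MC: 210 − 4Q = 152 ⇒ Q = 14.5, P = 210 − 2·14.5 = 181.
PS = (181 − 152)·14.5 = 420.5.
Change in producer surplus: 420.5 − 0 = 420.5.

Producer surplus rises by 420.5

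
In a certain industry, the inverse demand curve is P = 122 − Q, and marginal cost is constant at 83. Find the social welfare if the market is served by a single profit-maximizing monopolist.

The monopolist equates marginal revenue to marginal cost: 122 − 2Q = 83, so Q = 19.5. From demand, P = 102.5.
CS = ½·(122 − 102.5)·19.5 = 190.125; PS = (102.5 − 83)·19.5 = 380.25; TS = 570.375.

TS = 570.375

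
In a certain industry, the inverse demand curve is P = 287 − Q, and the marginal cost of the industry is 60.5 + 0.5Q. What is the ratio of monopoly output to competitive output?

Monopoly sets MR = MC: 287 − 2Q = 60.5 + 0.5Q ⇒ Q = 90.6, P = 287 − 90.6 = 196.4.
Competitive equilibrium sets price equal to marginal cost: 287 − Q = 60.5 + 0.5Q, so Q = 151 and P = 136.
Ratio Q_m/Q_c = 90.6/151 = 0.6.

Q_m/Q_c = 0.6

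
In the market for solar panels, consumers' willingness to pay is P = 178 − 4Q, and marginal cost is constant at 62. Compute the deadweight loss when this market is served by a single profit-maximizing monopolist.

DWL = 420.5

Under competition P = MC = 62, so Q = (178 − 62)/4 = 29.
Monopoly sets MR = MC: 178 − 8Q = 62 ⇒ Q = 14.5, P = 178 − 4·14.5 = 120.
DWL is the triangle between Q = 14.5 and Q = 29: ½·(29 − 14.5)·(120 − 62) = 420.5.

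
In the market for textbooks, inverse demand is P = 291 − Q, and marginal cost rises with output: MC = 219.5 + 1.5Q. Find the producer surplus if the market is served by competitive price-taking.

Under competition P = MC: 291 − Q = 219.5 + 1.5Q ⇒ Q = 28.6, P = 262.4.
PS = P·Q − VC(Q) = 262.4·28.6 − (219.5·28.6 + ½·1.5·28.6²) = 613.47.

PS = 613.47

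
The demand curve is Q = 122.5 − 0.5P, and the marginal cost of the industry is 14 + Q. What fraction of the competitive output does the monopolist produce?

Q_m/Q_c = 0.6

Inverting demand: P = 245 − 2Q.
The monopolist equates marginal revenue to marginal cost: 245 − 4Q = 14 + Q, so Q = 46.2. From demand, P = 152.6.
Competitive equilibrium sets price equal to marginal cost: 245 − 2Q = 14 + Q, so Q = 77 and P = 91.
Ratio Q_m/Q_c = 46.2/77 = 0.6.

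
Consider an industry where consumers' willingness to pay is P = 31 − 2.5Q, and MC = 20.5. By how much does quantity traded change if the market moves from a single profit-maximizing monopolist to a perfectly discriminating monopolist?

Q rises by 2.1

The monopolist equates marginal revenue to marginal cost: 31 − 5Q = 20.5, so Q = 2.1. From demand, P = 25.75.
A perfectly discriminating monopolist sells every unit with P(Q) ≥ MC(Q), so output equals the competitive quantity Q = 4.2. Each buyer pays their reservation price, so CS = 0 and the firm captures all surplus.
Change in quantity traded: 4.2 − 2.1 = 2.1.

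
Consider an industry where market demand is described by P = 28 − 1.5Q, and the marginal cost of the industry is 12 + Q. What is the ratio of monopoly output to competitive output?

The monopolist equates marginal revenue to marginal cost: 28 − 3Q = 12 + Q, so Q = 4. From demand, P = 22.
Competitive equilibrium sets price equal to marginal cost: 28 − 1.5Q = 12 + Q, so Q = 6.4 and P = 18.4.
Ratio Q_m/Q_c = 4/6.4 = 0.625.

Q_m/Q_c = 0.625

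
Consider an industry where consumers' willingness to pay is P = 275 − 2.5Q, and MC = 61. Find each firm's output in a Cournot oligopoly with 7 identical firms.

q_i = 10.7

Cournot with 7 identical firms: the symmetric best-response condition is 275 − 20q = 61. Each firm produces q = 10.7, total output Q = 74.9, price P = 87.75.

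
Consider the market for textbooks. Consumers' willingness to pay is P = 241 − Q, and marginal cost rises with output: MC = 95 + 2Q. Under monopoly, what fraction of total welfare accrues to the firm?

PS/TS = 0.8

A monopolist chooses Q where MR = MC. MR = 241 − 2Q; setting this equal to 95 + 2Q gives Q = 36.5 and P = 204.5.
CS = ½·(241 − 204.5)·36.5 = 666.125.
PS = P·Q − VC(Q) = 204.5·36.5 − (95·36.5 + ½·2·36.5²) = 2664.5.
Share captured = PS/TS = 2664.5/3330.625 = 0.8.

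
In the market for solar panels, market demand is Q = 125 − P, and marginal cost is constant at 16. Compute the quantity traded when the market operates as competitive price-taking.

Q = 109

Inverting demand: P = 125 − Q.
Competitive firms price at marginal cost: P = 16, giving Q = 109.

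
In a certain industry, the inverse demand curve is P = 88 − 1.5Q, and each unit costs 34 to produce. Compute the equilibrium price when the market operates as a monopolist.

P = 61

A monopolist chooses Q where MR = MC. MR = 88 − 3Q; setting this equal to 34 gives Q = 18 and P = 61.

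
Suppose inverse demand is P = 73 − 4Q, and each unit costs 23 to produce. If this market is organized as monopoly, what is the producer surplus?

A monopolist chooses Q where MR = MC. MR = 73 − 8Q; setting this equal to 23 gives Q = 6.25 and P = 48.
PS = (48 − 23)·6.25 = 156.25.

PS = 156.25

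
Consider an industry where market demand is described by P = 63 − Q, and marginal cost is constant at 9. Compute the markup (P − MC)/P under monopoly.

Lerner index = 0.75

A monopolist chooses Q where MR = MC. MR = 63 − 2Q; setting this equal to 9 gives Q = 27 and P = 36.
Lerner index = (P − MC)/P = (36 − 9)/36 = 0.75.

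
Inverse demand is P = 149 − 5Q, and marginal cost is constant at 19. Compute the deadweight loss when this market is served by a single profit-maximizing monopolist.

DWL = 422.5

Under competition P = MC = 19, so Q = (149 − 19)/5 = 26.
A monopolist chooses Q where MR = MC. MR = 149 − 10Q; setting this equal to 19 gives Q = 13 and P = 84.
DWL is the triangle between Q = 13 and Q = 26: ½·(26 − 13)·(84 − 19) = 422.5.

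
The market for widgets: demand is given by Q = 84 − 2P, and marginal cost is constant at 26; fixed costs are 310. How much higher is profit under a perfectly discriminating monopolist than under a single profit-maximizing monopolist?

Inverting demand: P = 42 − 0.5Q.
A monopolist chooses Q where MR = MC. MR = 42 − Q; setting this equal to 26 gives Q = 16 and P = 34.
Profit = (34 − 26)·16 − 310 = −182.
Under first-degree price discrimination the firm charges each unit its demand price and produces up to where P = MC, i.e. Q = 32. Consumer surplus is zero; producer surplus equals total surplus.
PS equals the full surplus area, 256. Profit = 256 − 310 = −54.
Change in profit: −54 − −182 = 128.

π rises by 128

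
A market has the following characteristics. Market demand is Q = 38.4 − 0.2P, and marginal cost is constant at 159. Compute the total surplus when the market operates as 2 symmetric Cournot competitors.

Inverting demand: P = 192 − 5Q.
In a 2-firm Cournot equilibrium, symmetry and the first-order condition give q = (192 − 159)/(15) = 2.2. So Q = 4.4 and P = 170.
CS = ½·(192 − 170)·4.4 = 48.4; PS = (170 − 159)·4.4 = 48.4; TS = 96.8.

TS = 96.8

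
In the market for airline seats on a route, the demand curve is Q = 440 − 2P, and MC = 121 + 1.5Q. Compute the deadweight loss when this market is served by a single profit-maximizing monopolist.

DWL = 98.01

Inverting demand: P = 220 − 0.5Q.
Under competition P = MC: 220 − 0.5Q = 121 + 1.5Q ⇒ Q = 49.5, P = 195.25.
The monopolist equates marginal revenue to marginal cost: 220 − Q = 121 + 1.5Q, so Q = 39.6. From demand, P = 200.2.
CS = ½·(220 − 195.25)·49.5 = 9801/16; PS = (195.25·49.5 − 121·49.5 − ½·1.5·49.5²) = 29403/16; TS = 2450.25.
CS = ½·(220 − 200.2)·39.6 = 392.04; PS = (200.2·39.6 − 121·39.6 − ½·1.5·39.6²) = 1960.2; TS = 2352.24.
DWL = 2450.25 − 2352.24 = 98.01.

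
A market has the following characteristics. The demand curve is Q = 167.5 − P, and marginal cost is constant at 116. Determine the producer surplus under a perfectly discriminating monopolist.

PS = 1326.125

Inverting demand: P = 167.5 − Q.
Under first-degree price discrimination the firm charges each unit its demand price and produces up to where P = MC, i.e. Q = 51.5. Consumer surplus is zero; producer surplus equals total surplus.
PS = ½·(167.5 − 116)·51.5 = 1326.125.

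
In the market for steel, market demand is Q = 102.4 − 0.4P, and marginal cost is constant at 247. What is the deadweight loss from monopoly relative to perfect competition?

DWL = 4.05

Inverting demand: P = 256 − 2.5Q.
Under competition P = MC = 247, so Q = (256 − 247)/2.5 = 3.6.
A monopolist chooses Q where MR = MC. MR = 256 − 5Q; setting this equal to 247 gives Q = 1.8 and P = 251.5.
DWL is the triangle between Q = 1.8 and Q = 3.6: ½·(3.6 − 1.8)·(251.5 − 247) = 4.05.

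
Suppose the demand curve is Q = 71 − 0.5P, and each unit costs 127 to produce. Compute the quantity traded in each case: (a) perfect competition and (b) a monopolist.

Competition: Q = 7.5; Monopoly: Q = 3.75

Inverting demand: P = 142 − 2Q.
Perfect competition: P = MC = 127, so 142 − 2Q = 127 and Q = 7.5.
A monopolist chooses Q where MR = MC. MR = 142 − 4Q; setting this equal to 127 gives Q = 3.75 and P = 134.5.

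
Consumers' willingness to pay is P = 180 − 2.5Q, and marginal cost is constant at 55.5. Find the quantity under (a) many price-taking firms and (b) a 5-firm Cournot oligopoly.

Competitive firms price at marginal cost: P = 55.5, giving Q = 49.8.
Cournot with 5 identical firms: the symmetric best-response condition is 180 − 15q = 55.5. Each firm produces q = 8.3, total output Q = 41.5, price P = 76.25.

Competition: Q = 49.8; Cournot: Q = 41.5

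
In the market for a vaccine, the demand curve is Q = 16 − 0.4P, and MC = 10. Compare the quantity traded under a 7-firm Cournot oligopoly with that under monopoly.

Cournot: Q = 10.5; Monopoly: Q = 6

Inverting demand: P = 40 − 2.5Q.
With 7 symmetric Cournot firms, each firm's FOC gives 40 − 20q = 10, so q = 1.5, Q = 7·1.5 = 10.5, and P = 13.75.
A monopolist chooses Q where MR = MC. MR = 40 − 5Q; setting this equal to 10 gives Q = 6 and P = 25.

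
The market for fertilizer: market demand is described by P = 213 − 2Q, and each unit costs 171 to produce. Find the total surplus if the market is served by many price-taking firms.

TS = 441

Competitive firms price at marginal cost: P = 171, giving Q = 21.
CS = ½·(213 − 171)·21 = 441; PS = (171 − 171)·21 = 0; TS = 441.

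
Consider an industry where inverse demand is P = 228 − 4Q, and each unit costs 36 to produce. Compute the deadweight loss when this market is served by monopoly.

DWL = 1152

Under competition P = MC = 36, so Q = (228 − 36)/4 = 48.
Monopoly sets MR = MC: 228 − 8Q = 36 ⇒ Q = 24, P = 228 − 4·24 = 132.
DWL is the triangle between Q = 24 and Q = 48: ½·(48 − 24)·(132 − 36) = 1152.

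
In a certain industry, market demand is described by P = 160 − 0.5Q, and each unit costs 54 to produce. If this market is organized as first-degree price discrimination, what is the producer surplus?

PS = 11236

With perfect price discrimination, output is the efficient level Q = 212 (where demand meets MC), but every buyer pays their willingness to pay: CS = 0 and PS = total surplus.
PS = ½·(160 − 54)·212 = 11236.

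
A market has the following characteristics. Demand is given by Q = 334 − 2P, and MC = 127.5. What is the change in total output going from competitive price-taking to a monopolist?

Total output falls by 39.5

Inverting demand: P = 167 − 0.5Q.
Perfect competition: P = MC = 127.5, so 167 − 0.5Q = 127.5 and Q = 79.
The monopolist equates marginal revenue to marginal cost: 167 − Q = 127.5, so Q = 39.5. From demand, P = 147.25.
Change in total output: 39.5 − 79 = −39.5.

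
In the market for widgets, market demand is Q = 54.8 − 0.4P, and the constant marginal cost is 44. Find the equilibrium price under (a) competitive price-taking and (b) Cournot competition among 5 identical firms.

Inverting demand: P = 137 − 2.5Q.
Under competition P = MC = 44, so Q = (137 − 44)/2.5 = 37.2.
In a 5-firm Cournot equilibrium, symmetry and the first-order condition give q = (137 − 44)/(15) = 6.2. So Q = 31 and P = 59.5.

Competition: P = 44; Cournot: P = 59.5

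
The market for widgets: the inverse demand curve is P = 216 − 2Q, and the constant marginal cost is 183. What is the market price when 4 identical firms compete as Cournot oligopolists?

P = 189.6

In a 4-firm Cournot equilibrium, symmetry and the first-order condition give q = (216 − 183)/(10) = 3.3. So Q = 13.2 and P = 189.6.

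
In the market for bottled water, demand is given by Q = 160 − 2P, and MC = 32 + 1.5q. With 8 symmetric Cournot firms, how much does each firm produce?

Inverting demand: P = 80 − 0.5Q.
In a 8-firm Cournot equilibrium, symmetry and the first-order condition give q = (80 − 32)/(6) = 8. So Q = 64 and P = 48.

q_i = 8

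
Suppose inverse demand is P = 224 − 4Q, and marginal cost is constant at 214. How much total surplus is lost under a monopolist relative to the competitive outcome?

DWL = 3.125

Under competition P = MC = 214, so Q = (224 − 214)/4 = 2.5.
A monopolist chooses Q where MR = MC. MR = 224 − 8Q; setting this equal to 214 gives Q = 1.25 and P = 219.
DWL is the triangle between Q = 1.25 and Q = 2.5: ½·(2.5 − 1.25)·(219 − 214) = 3.125.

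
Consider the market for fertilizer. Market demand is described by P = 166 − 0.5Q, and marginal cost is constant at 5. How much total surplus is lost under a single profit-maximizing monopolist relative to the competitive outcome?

DWL = 6480.25

Perfect competition: P = MC = 5, so 166 − 0.5Q = 5 and Q = 322.
Monopoly sets MR = MC: 166 − Q = 5 ⇒ Q = 161, P = 166 − 0.5·161 = 85.5.
DWL is the triangle between Q = 161 and Q = 322: ½·(322 − 161)·(85.5 − 5) = 6480.25.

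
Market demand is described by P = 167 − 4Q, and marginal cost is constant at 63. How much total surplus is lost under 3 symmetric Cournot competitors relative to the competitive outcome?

DWL = 84.5

Perfect competition: P = MC = 63, so 167 − 4Q = 63 and Q = 26.
In a 3-firm Cournot equilibrium, symmetry and the first-order condition give q = (167 − 63)/(16) = 6.5. So Q = 19.5 and P = 89.
DWL is the triangle between Q = 19.5 and Q = 26: ½·(26 − 19.5)·(89 − 63) = 84.5.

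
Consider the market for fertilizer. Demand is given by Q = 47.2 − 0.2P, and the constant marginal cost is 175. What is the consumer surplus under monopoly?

Inverting demand: P = 236 − 5Q.
The monopolist equates marginal revenue to marginal cost: 236 − 10Q = 175, so Q = 6.1. From demand, P = 205.5.
CS = ½·(236 − 205.5)·6.1 = 93.025.

CS = 93.025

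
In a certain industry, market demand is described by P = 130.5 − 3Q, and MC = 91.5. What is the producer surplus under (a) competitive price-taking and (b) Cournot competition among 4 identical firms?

Perfect competition: P = MC = 91.5, so 130.5 − 3Q = 91.5 and Q = 13.
PS = (91.5 − 91.5)·13 = 0.
With 4 symmetric Cournot firms, each firm's FOC gives 130.5 − 15q = 91.5, so q = 2.6, Q = 4·2.6 = 10.4, and P = 99.3.
PS = (99.3 − 91.5)·10.4 = 81.12.

Competition: PS = 0; Cournot: PS = 81.12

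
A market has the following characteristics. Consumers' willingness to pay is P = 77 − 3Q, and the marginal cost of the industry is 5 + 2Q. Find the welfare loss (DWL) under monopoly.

Under competition P = MC: 77 − 3Q = 5 + 2Q ⇒ Q = 14.4, P = 33.8.
A monopolist chooses Q where MR = MC. MR = 77 − 6Q; setting this equal to 5 + 2Q gives Q = 9 and P = 50.
CS = ½·(77 − 33.8)·14.4 = 311.04; PS = (33.8·14.4 − 5·14.4 − ½·2·14.4²) = 207.36; TS = 518.4.
CS = ½·(77 − 50)·9 = 121.5; PS = (50·9 − 5·9 − ½·2·9²) = 324; TS = 445.5.
DWL = 518.4 − 445.5 = 72.9.

DWL = 72.9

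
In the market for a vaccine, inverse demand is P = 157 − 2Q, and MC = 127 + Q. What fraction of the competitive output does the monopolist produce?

Q_m/Q_c = 0.6

The monopolist equates marginal revenue to marginal cost: 157 − 4Q = 127 + Q, so Q = 6. From demand, P = 145.
Under competition P = MC: 157 − 2Q = 127 + Q ⇒ Q = 10, P = 137.
Ratio Q_m/Q_c = 6/10 = 0.6.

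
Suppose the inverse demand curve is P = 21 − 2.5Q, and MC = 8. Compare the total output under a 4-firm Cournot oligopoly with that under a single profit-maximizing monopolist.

In a 4-firm Cournot equilibrium, symmetry and the first-order condition give q = (21 − 8)/(12.5) = 1.04. So Q = 4.16 and P = 10.6.
Monopoly sets MR = MC: 21 − 5Q = 8 ⇒ Q = 2.6, P = 21 − 2.5·2.6 = 14.5.

Cournot: Q = 4.16; Monopoly: Q = 2.6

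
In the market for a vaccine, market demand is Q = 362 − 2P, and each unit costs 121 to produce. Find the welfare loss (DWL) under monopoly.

DWL = 900

Inverting demand: P = 181 − 0.5Q.
Under competition P = MC = 121, so Q = (181 − 121)/0.5 = 120.
The monopolist equates marginal revenue to marginal cost: 181 − Q = 121, so Q = 60. From demand, P = 151.
DWL is the triangle between Q = 60 and Q = 120: ½·(120 − 60)·(151 − 121) = 900.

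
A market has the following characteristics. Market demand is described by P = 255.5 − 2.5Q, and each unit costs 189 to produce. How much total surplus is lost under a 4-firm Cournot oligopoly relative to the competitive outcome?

DWL = 35.378

Under competition P = MC = 189, so Q = (255.5 − 189)/2.5 = 26.6.
Cournot with 4 identical firms: the symmetric best-response condition is 255.5 − 12.5q = 189. Each firm produces q = 5.32, total output Q = 21.28, price P = 202.3.
DWL is the triangle between Q = 21.28 and Q = 26.6: ½·(26.6 − 21.28)·(202.3 − 189) = 35.378.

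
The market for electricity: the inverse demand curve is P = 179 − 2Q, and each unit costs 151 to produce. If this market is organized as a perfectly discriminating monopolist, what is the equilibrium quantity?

Under first-degree price discrimination the firm charges each unit its demand price and produces up to where P = MC, i.e. Q = 14. Consumer surplus is zero; producer surplus equals total surplus.

Q = 14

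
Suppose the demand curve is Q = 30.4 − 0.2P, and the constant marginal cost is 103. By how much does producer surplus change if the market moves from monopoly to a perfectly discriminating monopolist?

Inverting demand: P = 152 − 5Q.
A monopolist chooses Q where MR = MC. MR = 152 − 10Q; setting this equal to 103 gives Q = 4.9 and P = 127.5.
PS = (127.5 − 103)·4.9 = 120.05.
Under first-degree price discrimination the firm charges each unit its demand price and produces up to where P = MC, i.e. Q = 9.8. Consumer surplus is zero; producer surplus equals total surplus.
PS = ½·(152 − 103)·9.8 = 240.1.
Change in producer surplus: 240.1 − 120.05 = 120.05.

PS rises by 120.05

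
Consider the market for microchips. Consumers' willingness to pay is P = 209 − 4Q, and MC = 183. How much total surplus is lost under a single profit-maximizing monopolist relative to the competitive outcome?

DWL = 21.125

Perfect competition: P = MC = 183, so 209 − 4Q = 183 and Q = 6.5.
Monopoly sets MR = MC: 209 − 8Q = 183 ⇒ Q = 3.25, P = 209 − 4·3.25 = 196.
DWL is the triangle between Q = 3.25 and Q = 6.5: ½·(6.5 − 3.25)·(196 − 183) = 21.125.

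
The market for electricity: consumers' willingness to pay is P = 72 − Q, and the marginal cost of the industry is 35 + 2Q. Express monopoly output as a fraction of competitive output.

Q_m/Q_c = 0.75

Monopoly sets MR = MC: 72 − 2Q = 35 + 2Q ⇒ Q = 9.25, P = 72 − 9.25 = 62.75.
Under competition P = MC: 72 − Q = 35 + 2Q ⇒ Q = 37/3, P = 179/3.
Ratio Q_m/Q_c = 9.25/(37/3) = 0.75.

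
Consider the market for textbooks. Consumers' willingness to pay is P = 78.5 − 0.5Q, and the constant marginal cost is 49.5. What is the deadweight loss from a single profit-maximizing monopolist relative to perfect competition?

DWL = 210.25

Under competition P = MC = 49.5, so Q = (78.5 − 49.5)/0.5 = 58.
The monopolist equates marginal revenue to marginal cost: 78.5 − Q = 49.5, so Q = 29. From demand, P = 64.
DWL is the triangle between Q = 29 and Q = 58: ½·(58 − 29)·(64 − 49.5) = 210.25.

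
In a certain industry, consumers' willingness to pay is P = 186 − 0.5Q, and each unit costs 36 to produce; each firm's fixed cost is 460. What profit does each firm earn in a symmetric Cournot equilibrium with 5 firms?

π_i = 790

In a 5-firm Cournot equilibrium, symmetry and the first-order condition give q = (186 − 36)/(3) = 50. So Q = 250 and P = 61.
Each firm's profit = (61 − 36)·50 − 460 = 790.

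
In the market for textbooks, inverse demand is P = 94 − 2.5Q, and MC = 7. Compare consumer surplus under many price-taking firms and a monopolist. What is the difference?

CS falls by 1135.35

Perfect competition: P = MC = 7, so 94 − 2.5Q = 7 and Q = 34.8.
CS = ½·(94 − 7)·34.8 = 1513.8.
A monopolist chooses Q where MR = MC. MR = 94 − 5Q; setting this equal to 7 gives Q = 17.4 and P = 50.5.
CS = ½·(94 − 50.5)·17.4 = 378.45.
Change in consumer surplus: 378.45 − 1513.8 = −1135.35.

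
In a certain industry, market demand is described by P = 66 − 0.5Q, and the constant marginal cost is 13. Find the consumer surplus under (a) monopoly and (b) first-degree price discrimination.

A monopolist chooses Q where MR = MC. MR = 66 − Q; setting this equal to 13 gives Q = 53 and P = 39.5.
CS = ½·(66 − 39.5)·53 = 702.25.
A perfectly discriminating monopolist sells every unit with P(Q) ≥ MC(Q), so output equals the competitive quantity Q = 106. Each buyer pays their reservation price, so CS = 0 and the firm captures all surplus.
CS = 0.

Monopoly: CS = 702.25; Perfect PD: CS = 0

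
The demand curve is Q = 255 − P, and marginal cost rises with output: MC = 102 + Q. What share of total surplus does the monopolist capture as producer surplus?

Inverting demand: P = 255 − Q.
The monopolist equates marginal revenue to marginal cost: 255 − 2Q = 102 + Q, so Q = 51. From demand, P = 204.
CS = ½·(255 − 204)·51 = 1300.5.
PS = P·Q − VC(Q) = 204·51 − (102·51 + ½·1·51²) = 3901.5.
Share captured = PS/TS = 3901.5/5202 = 0.75.

PS/TS = 0.75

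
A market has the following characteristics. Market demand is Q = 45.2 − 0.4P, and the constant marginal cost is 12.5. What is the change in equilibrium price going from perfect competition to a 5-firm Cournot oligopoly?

Equilibrium price rises by 16.75

Inverting demand: P = 113 − 2.5Q.
Perfect competition: P = MC = 12.5, so 113 − 2.5Q = 12.5 and Q = 40.2.
Cournot with 5 identical firms: the symmetric best-response condition is 113 − 15q = 12.5. Each firm produces q = 6.7, total output Q = 33.5, price P = 29.25.
Change in equilibrium price: 29.25 − 12.5 = 16.75.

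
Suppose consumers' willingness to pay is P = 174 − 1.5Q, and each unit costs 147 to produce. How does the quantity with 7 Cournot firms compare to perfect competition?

Cournot: Q = 15.75; Competition: Q = 18

With 7 symmetric Cournot firms, each firm's FOC gives 174 − 12q = 147, so q = 2.25, Q = 7·2.25 = 15.75, and P = 150.375.
Under competition P = MC = 147, so Q = (174 − 147)/1.5 = 18.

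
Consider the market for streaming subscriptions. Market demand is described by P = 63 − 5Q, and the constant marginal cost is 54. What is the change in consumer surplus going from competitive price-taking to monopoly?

Consumer surplus falls by 6.075

Perfect competition: P = MC = 54, so 63 − 5Q = 54 and Q = 1.8.
CS = ½·(63 − 54)·1.8 = 8.1.
Monopoly sets MR = MC: 63 − 10Q = 54 ⇒ Q = 0.9, P = 63 − 5·0.9 = 58.5.
CS = ½·(63 − 58.5)·0.9 = 2.025.
Change in consumer surplus: 2.025 − 8.1 = −6.075.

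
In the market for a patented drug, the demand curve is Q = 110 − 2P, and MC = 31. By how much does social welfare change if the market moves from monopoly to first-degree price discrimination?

TS rises by 144

Inverting demand: P = 55 − 0.5Q.
The monopolist equates marginal revenue to marginal cost: 55 − Q = 31, so Q = 24. From demand, P = 43.
CS = ½·(55 − 43)·24 = 144; PS = (43 − 31)·24 = 288; TS = 432.
With perfect price discrimination, output is the efficient level Q = 48 (where demand meets MC), but every buyer pays their willingness to pay: CS = 0 and PS = total surplus.
TS = 576 (equal to competitive TS).
Change in social welfare: 576 − 432 = 144.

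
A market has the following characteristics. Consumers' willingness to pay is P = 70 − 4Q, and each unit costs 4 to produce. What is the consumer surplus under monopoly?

CS = 136.125

A monopolist chooses Q where MR = MC. MR = 70 − 8Q; setting this equal to 4 gives Q = 8.25 and P = 37.
CS = ½·(70 − 37)·8.25 = 136.125.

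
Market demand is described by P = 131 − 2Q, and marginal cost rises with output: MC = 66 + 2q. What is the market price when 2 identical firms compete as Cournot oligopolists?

In a 2-firm Cournot equilibrium, symmetry and the first-order condition give q = (131 − 66)/(8) = 8.125. So Q = 16.25 and P = 98.5.

P = 98.5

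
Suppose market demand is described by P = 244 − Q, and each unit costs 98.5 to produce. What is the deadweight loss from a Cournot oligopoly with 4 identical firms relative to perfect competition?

DWL = 423.405

Competitive firms price at marginal cost: P = 98.5, giving Q = 145.5.
With 4 symmetric Cournot firms, each firm's FOC gives 244 − 5q = 98.5, so q = 29.1, Q = 4·29.1 = 116.4, and P = 127.6.
DWL is the triangle between Q = 116.4 and Q = 145.5: ½·(145.5 − 116.4)·(127.6 − 98.5) = 423.405.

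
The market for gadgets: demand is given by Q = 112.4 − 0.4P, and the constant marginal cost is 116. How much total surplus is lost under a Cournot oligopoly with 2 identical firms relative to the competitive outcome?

DWL = 605

Inverting demand: P = 281 − 2.5Q.
Under competition P = MC = 116, so Q = (281 − 116)/2.5 = 66.
With 2 symmetric Cournot firms, each firm's FOC gives 281 − 7.5q = 116, so q = 22, Q = 2·22 = 44, and P = 171.
DWL is the triangle between Q = 44 and Q = 66: ½·(66 − 44)·(171 − 116) = 605.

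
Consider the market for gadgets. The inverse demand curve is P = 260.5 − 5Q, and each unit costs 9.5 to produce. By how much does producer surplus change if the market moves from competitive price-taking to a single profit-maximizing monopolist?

Producer surplus rises by 3150.05

Under competition P = MC = 9.5, so Q = (260.5 − 9.5)/5 = 50.2.
PS = (9.5 − 9.5)·50.2 = 0.
Monopoly sets MR = MC: 260.5 − 10Q = 9.5 ⇒ Q = 25.1, P = 260.5 − 5·25.1 = 135.
PS = (135 − 9.5)·25.1 = 3150.05.
Change in producer surplus: 3150.05 − 0 = 3150.05.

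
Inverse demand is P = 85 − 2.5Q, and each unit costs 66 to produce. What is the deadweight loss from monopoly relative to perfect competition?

DWL = 18.05

Under competition P = MC = 66, so Q = (85 − 66)/2.5 = 7.6.
The monopolist equates marginal revenue to marginal cost: 85 − 5Q = 66, so Q = 3.8. From demand, P = 75.5.
DWL is the triangle between Q = 3.8 and Q = 7.6: ½·(7.6 − 3.8)·(75.5 − 66) = 18.05.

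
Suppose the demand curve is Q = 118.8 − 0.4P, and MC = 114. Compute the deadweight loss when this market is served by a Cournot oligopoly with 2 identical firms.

DWL = 744.2

Inverting demand: P = 297 − 2.5Q.
Competitive firms price at marginal cost: P = 114, giving Q = 73.2.
With 2 symmetric Cournot firms, each firm's FOC gives 297 − 7.5q = 114, so q = 24.4, Q = 2·24.4 = 48.8, and P = 175.
DWL is the triangle between Q = 48.8 and Q = 73.2: ½·(73.2 − 48.8)·(175 − 114) = 744.2.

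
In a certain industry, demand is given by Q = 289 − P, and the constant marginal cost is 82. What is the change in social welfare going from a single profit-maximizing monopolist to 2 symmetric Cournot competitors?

Inverting demand: P = 289 − Q.
Monopoly sets MR = MC: 289 − 2Q = 82 ⇒ Q = 103.5, P = 289 − 103.5 = 185.5.
CS = ½·(289 − 185.5)·103.5 = 5356.125; PS = (185.5 − 82)·103.5 = 10712.25; TS = 16068.375.
Cournot with 2 identical firms: the symmetric best-response condition is 289 − 3q = 82. Each firm produces q = 69, total output Q = 138, price P = 151.
CS = ½·(289 − 151)·138 = 9522; PS = (151 − 82)·138 = 9522; TS = 19044.
Change in social welfare: 19044 − 16068.375 = 2975.625.

Social welfare rises by 2975.625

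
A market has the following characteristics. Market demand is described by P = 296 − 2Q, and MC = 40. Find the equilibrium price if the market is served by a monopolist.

A monopolist chooses Q where MR = MC. MR = 296 − 4Q; setting this equal to 40 gives Q = 64 and P = 168.

P = 168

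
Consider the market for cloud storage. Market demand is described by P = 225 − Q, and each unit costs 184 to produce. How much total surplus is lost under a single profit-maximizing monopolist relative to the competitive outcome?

DWL = 210.125

Competitive firms price at marginal cost: P = 184, giving Q = 41.
The monopolist equates marginal revenue to marginal cost: 225 − 2Q = 184, so Q = 20.5. From demand, P = 204.5.
DWL is the triangle between Q = 20.5 and Q = 41: ½·(41 − 20.5)·(204.5 − 184) = 210.125.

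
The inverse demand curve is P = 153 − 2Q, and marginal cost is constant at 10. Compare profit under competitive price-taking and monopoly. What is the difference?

Under competition P = MC = 10, so Q = (153 − 10)/2 = 71.5.
Profit = (10 − 10)·71.5 = 0.
The monopolist equates marginal revenue to marginal cost: 153 − 4Q = 10, so Q = 35.75. From demand, P = 81.5.
Profit = (81.5 − 10)·35.75 = 2556.125.
Change in profit: 2556.125 − 0 = 2556.125.

Profit rises by 2556.125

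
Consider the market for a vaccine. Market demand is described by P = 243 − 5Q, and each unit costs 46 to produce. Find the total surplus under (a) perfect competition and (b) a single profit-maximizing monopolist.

Competition: TS = 3880.9; Monopoly: TS = 2910.675

Under competition P = MC = 46, so Q = (243 − 46)/5 = 39.4.
CS = ½·(243 − 46)·39.4 = 3880.9; PS = (46 − 46)·39.4 = 0; TS = 3880.9.
A monopolist chooses Q where MR = MC. MR = 243 − 10Q; setting this equal to 46 gives Q = 19.7 and P = 144.5.
CS = ½·(243 − 144.5)·19.7 = 970.225; PS = (144.5 − 46)·19.7 = 1940.45; TS = 2910.675.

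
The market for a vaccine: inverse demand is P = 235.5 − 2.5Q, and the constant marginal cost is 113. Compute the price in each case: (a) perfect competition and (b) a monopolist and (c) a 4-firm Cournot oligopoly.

Competition: P = 113; Monopoly: P = 174.25; Cournot: P = 137.5

Competitive firms price at marginal cost: P = 113, giving Q = 49.
A monopolist chooses Q where MR = MC. MR = 235.5 − 5Q; setting this equal to 113 gives Q = 24.5 and P = 174.25.
In a 4-firm Cournot equilibrium, symmetry and the first-order condition give q = (235.5 − 113)/(12.5) = 9.8. So Q = 39.2 and P = 137.5.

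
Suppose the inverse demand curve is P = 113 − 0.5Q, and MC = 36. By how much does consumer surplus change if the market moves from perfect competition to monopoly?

CS falls by 4446.75

Competitive firms price at marginal cost: P = 36, giving Q = 154.
CS = ½·(113 − 36)·154 = 5929.
Monopoly sets MR = MC: 113 − Q = 36 ⇒ Q = 77, P = 113 − 0.5·77 = 74.5.
CS = ½·(113 − 74.5)·77 = 1482.25.
Change in consumer surplus: 1482.25 − 5929 = −4446.75.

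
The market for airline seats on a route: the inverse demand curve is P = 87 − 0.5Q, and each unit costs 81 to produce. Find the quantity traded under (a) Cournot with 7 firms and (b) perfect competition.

Cournot: Q = 10.5; Competition: Q = 12

Cournot with 7 identical firms: the symmetric best-response condition is 87 − 4q = 81. Each firm produces q = 1.5, total output Q = 10.5, price P = 81.75.
Under competition P = MC = 81, so Q = (87 − 81)/0.5 = 12.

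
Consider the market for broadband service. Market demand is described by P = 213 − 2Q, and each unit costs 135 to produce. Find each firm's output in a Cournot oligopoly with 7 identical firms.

In a 7-firm Cournot equilibrium, symmetry and the first-order condition give q = (213 − 135)/(16) = 4.875. So Q = 34.125 and P = 144.75.

q_i = 4.875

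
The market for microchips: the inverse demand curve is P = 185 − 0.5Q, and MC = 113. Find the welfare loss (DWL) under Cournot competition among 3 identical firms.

Competitive firms price at marginal cost: P = 113, giving Q = 144.
With 3 symmetric Cournot firms, each firm's FOC gives 185 − 2q = 113, so q = 36, Q = 3·36 = 108, and P = 131.
DWL is the triangle between Q = 108 and Q = 144: ½·(144 − 108)·(131 − 113) = 324.

DWL = 324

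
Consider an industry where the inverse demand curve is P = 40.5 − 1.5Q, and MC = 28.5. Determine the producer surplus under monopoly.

PS = 24

Monopoly sets MR = MC: 40.5 − 3Q = 28.5 ⇒ Q = 4, P = 40.5 − 1.5·4 = 34.5.
PS = (34.5 − 28.5)·4 = 24.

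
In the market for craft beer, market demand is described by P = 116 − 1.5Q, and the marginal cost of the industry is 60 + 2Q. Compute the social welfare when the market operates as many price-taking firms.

TS = 448

Under competition P = MC: 116 − 1.5Q = 60 + 2Q ⇒ Q = 16, P = 92.
CS = ½·(116 − 92)·16 = 192; PS = (92·16 − 60·16 − ½·2·16²) = 256; TS = 448.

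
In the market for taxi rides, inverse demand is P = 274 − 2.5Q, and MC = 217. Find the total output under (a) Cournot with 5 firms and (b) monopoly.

With 5 symmetric Cournot firms, each firm's FOC gives 274 − 15q = 217, so q = 3.8, Q = 5·3.8 = 19, and P = 226.5.
A monopolist chooses Q where MR = MC. MR = 274 − 5Q; setting this equal to 217 gives Q = 11.4 and P = 245.5.

Cournot: Q = 19; Monopoly: Q = 11.4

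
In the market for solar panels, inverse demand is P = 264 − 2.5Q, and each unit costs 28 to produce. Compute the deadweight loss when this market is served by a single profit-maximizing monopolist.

Perfect competition: P = MC = 28, so 264 − 2.5Q = 28 and Q = 94.4.
A monopolist chooses Q where MR = MC. MR = 264 − 5Q; setting this equal to 28 gives Q = 47.2 and P = 146.
DWL is the triangle between Q = 47.2 and Q = 94.4: ½·(94.4 − 47.2)·(146 − 28) = 2784.8.

DWL = 2784.8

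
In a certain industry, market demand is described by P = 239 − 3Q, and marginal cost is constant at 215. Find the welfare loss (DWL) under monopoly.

Under competition P = MC = 215, so Q = (239 − 215)/3 = 8.
The monopolist equates marginal revenue to marginal cost: 239 − 6Q = 215, so Q = 4. From demand, P = 227.
DWL is the triangle between Q = 4 and Q = 8: ½·(8 − 4)·(227 − 215) = 24.

DWL = 24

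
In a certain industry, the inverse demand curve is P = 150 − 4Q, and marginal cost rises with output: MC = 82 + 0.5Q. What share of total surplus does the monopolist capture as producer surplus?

PS/TS = 0.68

Monopoly sets MR = MC: 150 − 8Q = 82 + 0.5Q ⇒ Q = 8, P = 150 − 4·8 = 118.
CS = ½·(150 − 118)·8 = 128.
PS = P·Q − VC(Q) = 118·8 − (82·8 + ½·0.5·8²) = 272.
Share captured = PS/TS = 272/400 = 0.68.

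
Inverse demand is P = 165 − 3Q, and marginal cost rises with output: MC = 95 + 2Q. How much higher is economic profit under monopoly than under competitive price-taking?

Under competition P = MC: 165 − 3Q = 95 + 2Q ⇒ Q = 14, P = 123.
Profit = 123·14 − (95·14 + ½·2·14²) = 196.
The monopolist equates marginal revenue to marginal cost: 165 − 6Q = 95 + 2Q, so Q = 8.75. From demand, P = 138.75.
Profit = 138.75·8.75 − (95·8.75 + ½·2·8.75²) = 306.25.
Change in economic profit: 306.25 − 196 = 110.25.

π rises by 110.25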